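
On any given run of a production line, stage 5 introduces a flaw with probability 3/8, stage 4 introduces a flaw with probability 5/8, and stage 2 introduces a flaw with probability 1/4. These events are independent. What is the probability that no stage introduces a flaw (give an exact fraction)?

45/256

Since the events are independent, P(none) is the product of the individual non-occurrence probabilities.
P(none) = (1 − 3/8) × (1 − 5/8) × (1 − 1/4) = 5/8 × 3/8 × 3/4 = 45/256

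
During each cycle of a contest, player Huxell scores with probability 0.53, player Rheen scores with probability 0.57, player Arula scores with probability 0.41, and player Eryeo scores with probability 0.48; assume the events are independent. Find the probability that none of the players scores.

Independence gives P(none) = ∏(1 − pᵢ).
P(none) = (1 − 0.53) × (1 − 0.57) × (1 − 0.41) × (1 − 0.48) = 0.47 × 0.43 × 0.59 × 0.52 = 0.06200428

0.06200428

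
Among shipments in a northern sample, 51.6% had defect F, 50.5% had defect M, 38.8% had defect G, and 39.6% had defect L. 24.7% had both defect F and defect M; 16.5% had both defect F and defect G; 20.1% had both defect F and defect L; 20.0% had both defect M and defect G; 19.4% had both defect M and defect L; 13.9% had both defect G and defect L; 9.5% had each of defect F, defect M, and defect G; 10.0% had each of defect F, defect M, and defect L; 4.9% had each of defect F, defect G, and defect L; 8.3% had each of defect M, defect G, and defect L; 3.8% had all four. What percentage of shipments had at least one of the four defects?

By inclusion–exclusion:
P(≥1) = 51.6 + 50.5 + 38.8 + 39.6 − 24.7 − 16.5 − 20.1 − 20.0 − 19.4 − 13.9 + 9.5 + 10.0 + 4.9 + 8.3 − 3.8 = 94.8%

94.8%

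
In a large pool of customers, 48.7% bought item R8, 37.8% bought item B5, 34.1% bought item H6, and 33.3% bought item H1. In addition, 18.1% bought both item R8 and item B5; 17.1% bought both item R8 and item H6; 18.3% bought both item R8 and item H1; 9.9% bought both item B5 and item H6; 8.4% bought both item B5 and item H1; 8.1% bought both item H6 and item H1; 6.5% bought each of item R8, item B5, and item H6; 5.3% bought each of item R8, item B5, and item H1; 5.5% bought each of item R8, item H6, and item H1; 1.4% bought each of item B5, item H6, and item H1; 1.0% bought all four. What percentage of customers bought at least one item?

By inclusion-exclusion,
P(≥1) = 48.7 + 37.8 + 34.1 + 33.3 − 18.1 − 17.1 − 18.3 − 9.9 − 8.4 − 8.1 + 6.5 + 5.3 + 5.5 + 1.4 − 1.0 = 91.7%

91.7%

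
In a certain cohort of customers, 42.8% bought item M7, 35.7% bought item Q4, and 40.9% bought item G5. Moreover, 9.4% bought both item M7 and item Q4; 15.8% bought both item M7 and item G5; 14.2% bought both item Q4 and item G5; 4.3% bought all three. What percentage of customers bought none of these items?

15.7%

Apply inclusion-exclusion:
P(≥1) = 42.8 + 35.7 + 40.9 − 9.4 − 15.8 − 14.2 + 4.3 = 84.3%
P(none) = 100% − 84.3% = 15.7%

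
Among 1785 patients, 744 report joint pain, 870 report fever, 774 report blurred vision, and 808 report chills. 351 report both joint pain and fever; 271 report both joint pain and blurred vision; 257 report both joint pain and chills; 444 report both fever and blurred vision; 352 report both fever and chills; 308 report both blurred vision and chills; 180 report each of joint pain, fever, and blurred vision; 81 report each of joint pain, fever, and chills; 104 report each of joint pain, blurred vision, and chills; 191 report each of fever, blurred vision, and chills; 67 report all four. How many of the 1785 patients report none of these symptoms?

83

Inclusion–exclusion gives
|union| = 744 + 870 + 774 + 808 − 351 − 271 − 257 − 444 − 352 − 308 + 180 + 81 + 104 + 191 − 67 = 1702
None: 1785 − 1702 = 83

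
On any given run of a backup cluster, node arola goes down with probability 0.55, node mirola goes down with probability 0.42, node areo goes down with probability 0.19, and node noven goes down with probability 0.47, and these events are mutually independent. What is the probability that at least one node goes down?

Independence gives P(none) = ∏(1 − pᵢ).
P(none) = (1 − 0.55) × (1 − 0.42) × (1 − 0.19) × (1 − 0.47) = 0.45 × 0.58 × 0.81 × 0.53 = 0.1120473
P(at least one) = 1 − 0.1120473 = 0.8879527

0.8879527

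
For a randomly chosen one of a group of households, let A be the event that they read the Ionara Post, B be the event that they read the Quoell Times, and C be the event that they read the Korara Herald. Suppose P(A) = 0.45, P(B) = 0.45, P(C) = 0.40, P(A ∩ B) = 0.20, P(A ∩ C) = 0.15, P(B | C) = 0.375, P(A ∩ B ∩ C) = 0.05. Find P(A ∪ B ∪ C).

P(B ∩ C) = P(C)·P(B|C) = 0.40 × 0.375 = 0.15
Apply inclusion-exclusion:
P(A ∪ B ∪ C) = 0.45 + 0.45 + 0.40 − 0.20 − 0.15 − 0.15 + 0.05 = 0.85

0.85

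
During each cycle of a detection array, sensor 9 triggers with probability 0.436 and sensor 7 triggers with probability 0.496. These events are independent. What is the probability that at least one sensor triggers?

0.715744

Independence gives P(none) = ∏(1 − pᵢ).
P(none) = (1 − 0.436) × (1 − 0.496) = 0.564 × 0.504 = 0.284256
P(at least one) = 1 − 0.284256 = 0.715744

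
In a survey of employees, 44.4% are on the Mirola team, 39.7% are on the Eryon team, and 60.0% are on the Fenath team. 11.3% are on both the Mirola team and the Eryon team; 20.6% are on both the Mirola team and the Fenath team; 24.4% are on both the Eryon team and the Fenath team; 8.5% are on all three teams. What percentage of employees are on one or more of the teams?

P(≥1) = 44.4 + 39.7 + 60.0 − 11.3 − 20.6 − 24.4 + 8.5 = 96.3%

96.3%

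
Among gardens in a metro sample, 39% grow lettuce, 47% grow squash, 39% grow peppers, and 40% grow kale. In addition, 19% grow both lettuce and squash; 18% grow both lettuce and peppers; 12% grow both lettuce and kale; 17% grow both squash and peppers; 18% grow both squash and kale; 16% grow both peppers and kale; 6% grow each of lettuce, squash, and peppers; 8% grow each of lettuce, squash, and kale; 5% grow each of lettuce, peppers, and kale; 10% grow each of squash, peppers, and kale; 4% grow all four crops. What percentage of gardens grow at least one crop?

By inclusion–exclusion:
P(≥1) = 39 + 47 + 39 + 40 − 19 − 18 − 12 − 17 − 18 − 16 + 6 + 8 + 5 + 10 − 4 = 90%

90%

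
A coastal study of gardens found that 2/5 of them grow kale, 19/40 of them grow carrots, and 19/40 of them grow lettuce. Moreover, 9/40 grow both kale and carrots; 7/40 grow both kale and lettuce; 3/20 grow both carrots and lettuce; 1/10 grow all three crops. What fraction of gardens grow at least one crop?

9/10

Using inclusion–exclusion:
P(union) = 2/5 + 19/40 + 19/40 − 9/40 − 7/40 − 3/20 + 1/10 = 9/10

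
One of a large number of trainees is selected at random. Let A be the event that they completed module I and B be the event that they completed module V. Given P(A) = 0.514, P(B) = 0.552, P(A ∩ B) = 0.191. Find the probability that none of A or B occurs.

P(A ∪ B) = 0.514 + 0.552 − 0.191 = 0.875
P(none) = 1 − 0.875 = 0.125

0.125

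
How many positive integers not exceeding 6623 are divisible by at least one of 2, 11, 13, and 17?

4007

3311 + 602 + 509 + 389 − 301 − 254 − 194 − 46 − 35 − 29 + 23 + 17 + 14 + 2 − 1 = 4007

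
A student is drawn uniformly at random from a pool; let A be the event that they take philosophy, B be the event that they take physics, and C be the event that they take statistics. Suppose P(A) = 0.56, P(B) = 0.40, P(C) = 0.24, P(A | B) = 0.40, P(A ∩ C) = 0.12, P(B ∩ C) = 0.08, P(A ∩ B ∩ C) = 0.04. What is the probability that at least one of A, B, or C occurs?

0.88

P(A ∩ B) = P(B)·P(A|B) = 0.40 × 0.40 = 0.16
Using inclusion–exclusion:
P(A ∪ B ∪ C) = 0.56 + 0.40 + 0.24 − 0.16 − 0.12 − 0.08 + 0.04 = 0.88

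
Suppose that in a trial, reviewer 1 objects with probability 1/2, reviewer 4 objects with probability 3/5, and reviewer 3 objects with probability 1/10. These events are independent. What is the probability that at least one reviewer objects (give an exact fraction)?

P(none) = (1 − 1/2) × (1 − 3/5) × (1 − 1/10) = 1/2 × 2/5 × 9/10 = 9/50
P(at least one) = 1 − 9/50 = 41/50

41/50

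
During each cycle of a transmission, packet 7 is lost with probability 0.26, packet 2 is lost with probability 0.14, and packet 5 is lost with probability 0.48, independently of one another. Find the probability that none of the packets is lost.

P(none) = (1 − 0.26) × (1 − 0.14) × (1 − 0.48) = 0.74 × 0.86 × 0.52 = 0.330928

0.330928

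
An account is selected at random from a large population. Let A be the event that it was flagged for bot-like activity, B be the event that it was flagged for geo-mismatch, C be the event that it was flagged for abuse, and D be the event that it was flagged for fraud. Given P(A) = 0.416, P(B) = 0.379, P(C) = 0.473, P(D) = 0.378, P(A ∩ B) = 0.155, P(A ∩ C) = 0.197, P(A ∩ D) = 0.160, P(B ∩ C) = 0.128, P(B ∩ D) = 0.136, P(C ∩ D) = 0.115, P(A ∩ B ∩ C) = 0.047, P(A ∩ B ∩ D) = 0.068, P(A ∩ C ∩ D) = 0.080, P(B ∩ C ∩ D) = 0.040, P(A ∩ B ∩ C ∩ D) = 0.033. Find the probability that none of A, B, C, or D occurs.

Inclusion–exclusion gives
P(A ∪ B ∪ C ∪ D) = 0.416 + 0.379 + 0.473 + 0.378 − 0.155 − 0.197 − 0.160 − 0.128 − 0.136 − 0.115 + 0.047 + 0.068 + 0.080 + 0.040 − 0.033 = 0.957
P(none) = 1 − 0.957 = 0.043

0.043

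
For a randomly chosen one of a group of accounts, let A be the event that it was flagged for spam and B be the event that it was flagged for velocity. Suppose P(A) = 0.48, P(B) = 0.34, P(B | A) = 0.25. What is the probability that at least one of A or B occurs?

0.70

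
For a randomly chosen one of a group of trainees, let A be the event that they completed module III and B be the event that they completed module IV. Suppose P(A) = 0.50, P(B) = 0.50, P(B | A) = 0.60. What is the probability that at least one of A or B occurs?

P(A ∩ B) = P(A)·P(B|A) = 0.50 × 0.60 = 0.30
Using inclusion–exclusion:
P(A ∪ B) = 0.50 + 0.50 − 0.30 = 0.70

0.70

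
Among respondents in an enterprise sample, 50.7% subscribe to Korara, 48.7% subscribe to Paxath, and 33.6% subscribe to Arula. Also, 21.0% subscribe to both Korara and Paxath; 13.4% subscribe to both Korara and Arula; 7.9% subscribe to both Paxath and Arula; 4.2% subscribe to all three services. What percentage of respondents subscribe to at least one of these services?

94.9%

By inclusion-exclusion,
P(≥1) = 50.7 + 48.7 + 33.6 − 21.0 − 13.4 − 7.9 + 4.2 = 94.9%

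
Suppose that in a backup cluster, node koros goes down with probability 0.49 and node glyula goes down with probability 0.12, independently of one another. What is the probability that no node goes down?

0.4488

P(none) = (1 − 0.49) × (1 − 0.12) = 0.51 × 0.88 = 0.4488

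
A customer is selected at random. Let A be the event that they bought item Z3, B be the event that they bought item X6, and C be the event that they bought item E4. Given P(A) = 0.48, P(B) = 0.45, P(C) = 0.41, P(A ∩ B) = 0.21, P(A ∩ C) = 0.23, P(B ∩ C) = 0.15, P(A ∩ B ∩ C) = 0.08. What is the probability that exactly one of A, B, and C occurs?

0.40

Using the inclusion–exclusion count for exactly one event:
P(exactly one) = 0.48 + 0.45 + 0.41 − 2·0.21 − 2·0.23 − 2·0.15 + 3·0.08 = 0.40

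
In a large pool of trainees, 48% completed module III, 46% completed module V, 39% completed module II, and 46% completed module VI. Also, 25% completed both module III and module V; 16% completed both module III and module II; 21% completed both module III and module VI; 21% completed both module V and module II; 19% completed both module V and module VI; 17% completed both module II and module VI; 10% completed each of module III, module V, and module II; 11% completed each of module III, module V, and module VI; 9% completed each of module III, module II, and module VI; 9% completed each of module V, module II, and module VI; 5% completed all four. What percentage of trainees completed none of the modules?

P(≥1) = 48 + 46 + 39 + 46 − 25 − 16 − 21 − 21 − 19 − 17 + 10 + 11 + 9 + 9 − 5 = 94%
P(none) = 100% − 94% = 6%

6%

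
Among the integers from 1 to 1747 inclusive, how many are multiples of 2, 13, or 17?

873 + 134 + 102 − 67 − 51 − 7 + 3 = 987

987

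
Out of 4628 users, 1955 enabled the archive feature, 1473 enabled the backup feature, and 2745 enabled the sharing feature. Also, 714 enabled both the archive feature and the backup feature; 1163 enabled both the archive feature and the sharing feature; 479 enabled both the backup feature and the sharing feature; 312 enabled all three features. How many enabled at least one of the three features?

4129

By inclusion-exclusion,
N(≥1) = 1955 + 1473 + 2745 − 714 − 1163 − 479 + 312 = 4129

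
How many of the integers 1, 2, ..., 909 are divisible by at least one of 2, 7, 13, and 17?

570

Using inclusion–exclusion:
454 + 129 + 69 + 53 − 64 − 34 − 26 − 9 − 7 − 4 + 4 + 3 + 2 + 0 − 0 = 570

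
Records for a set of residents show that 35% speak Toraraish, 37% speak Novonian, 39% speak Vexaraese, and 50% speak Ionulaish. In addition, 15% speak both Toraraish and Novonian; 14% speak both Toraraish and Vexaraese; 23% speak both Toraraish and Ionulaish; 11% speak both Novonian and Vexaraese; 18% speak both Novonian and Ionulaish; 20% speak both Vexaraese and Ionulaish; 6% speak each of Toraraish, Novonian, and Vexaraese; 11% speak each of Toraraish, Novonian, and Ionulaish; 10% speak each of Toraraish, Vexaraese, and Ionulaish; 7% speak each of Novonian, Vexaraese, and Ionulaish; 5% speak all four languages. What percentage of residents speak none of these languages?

P(≥1) = 35 + 37 + 39 + 50 − 15 − 14 − 23 − 11 − 18 − 20 + 6 + 11 + 10 + 7 − 5 = 89%
P(none) = 100% − 89% = 11%

11%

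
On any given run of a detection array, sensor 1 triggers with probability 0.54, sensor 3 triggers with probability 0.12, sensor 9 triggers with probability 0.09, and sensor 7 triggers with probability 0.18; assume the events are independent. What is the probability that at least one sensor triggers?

0.69793824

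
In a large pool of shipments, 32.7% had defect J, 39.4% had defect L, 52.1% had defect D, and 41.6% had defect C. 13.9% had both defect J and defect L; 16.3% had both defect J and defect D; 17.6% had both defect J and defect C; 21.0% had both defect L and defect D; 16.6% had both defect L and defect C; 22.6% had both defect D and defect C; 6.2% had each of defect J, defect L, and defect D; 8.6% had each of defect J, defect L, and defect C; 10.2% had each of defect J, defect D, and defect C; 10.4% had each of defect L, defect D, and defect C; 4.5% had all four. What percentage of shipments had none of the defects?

11.3%

Apply inclusion-exclusion:
P(≥1) = 32.7 + 39.4 + 52.1 + 41.6 − 13.9 − 16.3 − 17.6 − 21.0 − 16.6 − 22.6 + 6.2 + 8.6 + 10.2 + 10.4 − 4.5 = 88.7%
P(none) = 100% − 88.7% = 11.3%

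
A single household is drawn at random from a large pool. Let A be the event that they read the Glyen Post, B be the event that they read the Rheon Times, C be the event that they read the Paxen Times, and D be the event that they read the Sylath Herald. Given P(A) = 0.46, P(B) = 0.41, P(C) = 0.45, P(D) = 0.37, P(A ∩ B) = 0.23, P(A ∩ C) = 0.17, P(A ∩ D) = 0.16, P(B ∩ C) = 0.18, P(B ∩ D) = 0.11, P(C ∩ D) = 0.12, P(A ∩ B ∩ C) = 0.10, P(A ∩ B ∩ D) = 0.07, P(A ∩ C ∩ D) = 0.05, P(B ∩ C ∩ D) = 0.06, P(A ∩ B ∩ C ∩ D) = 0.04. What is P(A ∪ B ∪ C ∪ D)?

P(A ∪ B ∪ C ∪ D) = 0.46 + 0.41 + 0.45 + 0.37 − 0.23 − 0.17 − 0.16 − 0.18 − 0.11 − 0.12 + 0.10 + 0.07 + 0.05 + 0.06 − 0.04 = 0.96

0.96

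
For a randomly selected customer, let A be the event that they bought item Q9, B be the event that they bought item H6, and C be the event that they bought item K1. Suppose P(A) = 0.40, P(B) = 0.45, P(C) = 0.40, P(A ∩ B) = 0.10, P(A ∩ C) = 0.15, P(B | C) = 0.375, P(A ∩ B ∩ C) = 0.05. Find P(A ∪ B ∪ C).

0.90

P(B ∩ C) = P(C)·P(B|C) = 0.40 × 0.375 = 0.15
Using inclusion–exclusion:
P(A ∪ B ∪ C) = 0.40 + 0.45 + 0.40 − 0.10 − 0.15 − 0.15 + 0.05 = 0.90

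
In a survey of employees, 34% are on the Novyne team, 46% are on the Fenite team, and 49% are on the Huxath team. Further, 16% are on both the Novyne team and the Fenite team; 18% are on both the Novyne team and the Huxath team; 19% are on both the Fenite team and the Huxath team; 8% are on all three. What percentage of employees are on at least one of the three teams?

P(at least one) = 34 + 46 + 49 − 16 − 18 − 19 + 8 = 84%

84%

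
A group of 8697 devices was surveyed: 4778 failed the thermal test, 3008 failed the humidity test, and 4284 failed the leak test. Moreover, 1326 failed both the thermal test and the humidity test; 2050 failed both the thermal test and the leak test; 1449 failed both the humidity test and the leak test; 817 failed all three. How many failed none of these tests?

|at least one| = 4778 + 3008 + 4284 − 1326 − 2050 − 1449 + 817 = 8062
None: 8697 − 8062 = 635

635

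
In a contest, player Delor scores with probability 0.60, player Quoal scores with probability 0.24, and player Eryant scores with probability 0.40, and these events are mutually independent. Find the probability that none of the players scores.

0.1824

P(none) = (1 − 0.60) × (1 − 0.24) × (1 − 0.40) = 0.40 × 0.76 × 0.60 = 0.1824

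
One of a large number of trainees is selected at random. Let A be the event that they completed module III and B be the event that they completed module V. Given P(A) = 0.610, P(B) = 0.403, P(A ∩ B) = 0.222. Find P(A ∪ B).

Inclusion–exclusion gives
P(A ∪ B) = 0.610 + 0.403 − 0.222 = 0.791

0.791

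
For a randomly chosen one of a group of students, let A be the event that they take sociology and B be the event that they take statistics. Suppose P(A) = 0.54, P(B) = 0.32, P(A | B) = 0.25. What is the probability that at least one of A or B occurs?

0.78

P(A ∩ B) = P(B)·P(A|B) = 0.32 × 0.25 = 0.08
P(A ∪ B) = 0.54 + 0.32 − 0.08 = 0.78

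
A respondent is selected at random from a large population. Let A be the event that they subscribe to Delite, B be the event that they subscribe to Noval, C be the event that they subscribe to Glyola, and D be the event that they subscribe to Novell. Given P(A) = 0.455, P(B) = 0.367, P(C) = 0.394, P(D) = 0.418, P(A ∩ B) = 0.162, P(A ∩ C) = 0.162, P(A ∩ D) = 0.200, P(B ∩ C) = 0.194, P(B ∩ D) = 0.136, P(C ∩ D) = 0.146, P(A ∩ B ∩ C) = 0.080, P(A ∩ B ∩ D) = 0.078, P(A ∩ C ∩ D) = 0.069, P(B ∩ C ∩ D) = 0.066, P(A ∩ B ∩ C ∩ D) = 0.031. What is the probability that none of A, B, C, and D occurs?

0.104

By inclusion–exclusion:
P(A ∪ B ∪ C ∪ D) = 0.455 + 0.367 + 0.394 + 0.418 − 0.162 − 0.162 − 0.200 − 0.194 − 0.136 − 0.146 + 0.080 + 0.078 + 0.069 + 0.066 − 0.031 = 0.896
P(none) = 1 − 0.896 = 0.104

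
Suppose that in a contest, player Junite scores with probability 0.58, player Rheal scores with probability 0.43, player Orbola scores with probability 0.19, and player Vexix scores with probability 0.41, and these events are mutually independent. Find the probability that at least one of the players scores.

P(none) = (1 − 0.58) × (1 − 0.43) × (1 − 0.19) × (1 − 0.41) = 0.42 × 0.57 × 0.81 × 0.59 = 0.11440926
P(at least one) = 1 − 0.11440926 = 0.88559074

0.88559074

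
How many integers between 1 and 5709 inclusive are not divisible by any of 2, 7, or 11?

2224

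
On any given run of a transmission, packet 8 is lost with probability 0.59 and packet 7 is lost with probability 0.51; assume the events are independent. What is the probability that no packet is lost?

Since the events are independent, P(none) is the product of the individual non-occurrence probabilities.
P(none) = (1 − 0.59) × (1 − 0.51) = 0.41 × 0.49 = 0.2009

0.2009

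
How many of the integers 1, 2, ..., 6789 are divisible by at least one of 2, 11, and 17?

3885

⌊6789/2⌋ + ⌊6789/11⌋ + ⌊6789/17⌋ − ⌊6789/22⌋ − ⌊6789/34⌋ − ⌊6789/187⌋ + ⌊6789/374⌋ = 3394 + 617 + 399 − 308 − 199 − 36 + 18 = 3885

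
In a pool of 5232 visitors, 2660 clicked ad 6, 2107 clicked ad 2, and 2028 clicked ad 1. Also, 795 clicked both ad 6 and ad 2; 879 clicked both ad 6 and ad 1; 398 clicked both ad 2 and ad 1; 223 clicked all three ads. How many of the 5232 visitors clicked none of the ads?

Inclusion–exclusion gives
|union| = 2660 + 2107 + 2028 − 795 − 879 − 398 + 223 = 4946
None: 5232 − 4946 = 286

286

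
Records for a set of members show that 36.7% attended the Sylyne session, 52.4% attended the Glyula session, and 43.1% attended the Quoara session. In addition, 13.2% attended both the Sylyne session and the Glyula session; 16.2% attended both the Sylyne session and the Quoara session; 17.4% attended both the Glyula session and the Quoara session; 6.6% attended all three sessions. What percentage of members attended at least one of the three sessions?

92.0%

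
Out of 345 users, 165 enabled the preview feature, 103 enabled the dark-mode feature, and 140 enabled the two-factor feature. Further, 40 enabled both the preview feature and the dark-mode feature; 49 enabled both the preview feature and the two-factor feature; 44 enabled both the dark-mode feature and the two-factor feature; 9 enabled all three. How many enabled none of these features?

By inclusion-exclusion,
|union| = 165 + 103 + 140 − 40 − 49 − 44 + 9 = 284
None: 345 − 284 = 61

61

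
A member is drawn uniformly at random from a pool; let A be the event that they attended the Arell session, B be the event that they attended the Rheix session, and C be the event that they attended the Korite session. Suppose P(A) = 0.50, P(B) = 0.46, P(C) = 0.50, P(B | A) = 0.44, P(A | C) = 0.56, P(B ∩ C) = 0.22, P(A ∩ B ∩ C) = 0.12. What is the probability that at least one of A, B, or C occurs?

P(A ∩ B) = P(A)·P(B|A) = 0.50 × 0.44 = 0.22
P(A ∩ C) = P(C)·P(A|C) = 0.50 × 0.56 = 0.28
Using inclusion–exclusion:
P(A ∪ B ∪ C) = 0.50 + 0.46 + 0.50 − 0.22 − 0.28 − 0.22 + 0.12 = 0.86

0.86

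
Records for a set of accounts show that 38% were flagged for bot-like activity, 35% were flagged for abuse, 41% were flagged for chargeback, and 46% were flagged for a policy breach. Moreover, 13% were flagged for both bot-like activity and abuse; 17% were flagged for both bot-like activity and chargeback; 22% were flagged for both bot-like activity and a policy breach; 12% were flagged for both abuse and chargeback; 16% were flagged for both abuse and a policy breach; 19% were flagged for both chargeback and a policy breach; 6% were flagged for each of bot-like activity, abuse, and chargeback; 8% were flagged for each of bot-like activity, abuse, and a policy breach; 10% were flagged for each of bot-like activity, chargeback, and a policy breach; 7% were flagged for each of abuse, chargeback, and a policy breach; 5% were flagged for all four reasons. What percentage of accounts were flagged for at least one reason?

87%

P(≥1) = 38 + 35 + 41 + 46 − 13 − 17 − 22 − 12 − 16 − 19 + 6 + 8 + 10 + 7 − 5 = 87%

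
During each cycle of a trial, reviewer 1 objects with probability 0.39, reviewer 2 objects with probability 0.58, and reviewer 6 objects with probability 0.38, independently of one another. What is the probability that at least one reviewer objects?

0.841156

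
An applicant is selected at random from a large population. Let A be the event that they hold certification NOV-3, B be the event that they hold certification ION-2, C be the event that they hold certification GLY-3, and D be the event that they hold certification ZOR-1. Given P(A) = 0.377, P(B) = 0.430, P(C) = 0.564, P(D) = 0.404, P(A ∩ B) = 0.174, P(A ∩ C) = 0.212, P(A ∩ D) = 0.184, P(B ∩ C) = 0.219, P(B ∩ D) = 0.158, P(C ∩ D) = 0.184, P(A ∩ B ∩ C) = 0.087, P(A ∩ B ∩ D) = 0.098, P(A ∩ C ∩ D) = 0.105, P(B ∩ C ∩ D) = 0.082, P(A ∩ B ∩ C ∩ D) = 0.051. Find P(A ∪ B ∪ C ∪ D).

0.965

By inclusion-exclusion,
P(A ∪ B ∪ C ∪ D) = 0.377 + 0.430 + 0.564 + 0.404 − 0.174 − 0.212 − 0.184 − 0.219 − 0.158 − 0.184 + 0.087 + 0.098 + 0.105 + 0.082 − 0.051 = 0.965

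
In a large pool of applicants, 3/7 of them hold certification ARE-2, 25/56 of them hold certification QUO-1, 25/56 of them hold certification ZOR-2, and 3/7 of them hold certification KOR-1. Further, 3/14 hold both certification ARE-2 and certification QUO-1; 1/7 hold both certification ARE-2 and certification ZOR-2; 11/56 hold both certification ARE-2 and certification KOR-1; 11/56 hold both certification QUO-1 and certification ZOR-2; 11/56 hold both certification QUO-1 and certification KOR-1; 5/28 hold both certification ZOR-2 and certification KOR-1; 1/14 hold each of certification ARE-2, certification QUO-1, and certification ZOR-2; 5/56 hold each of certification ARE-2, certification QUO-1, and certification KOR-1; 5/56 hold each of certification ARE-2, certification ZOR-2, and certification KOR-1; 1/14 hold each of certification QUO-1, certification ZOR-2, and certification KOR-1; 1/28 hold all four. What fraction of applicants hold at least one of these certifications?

51/56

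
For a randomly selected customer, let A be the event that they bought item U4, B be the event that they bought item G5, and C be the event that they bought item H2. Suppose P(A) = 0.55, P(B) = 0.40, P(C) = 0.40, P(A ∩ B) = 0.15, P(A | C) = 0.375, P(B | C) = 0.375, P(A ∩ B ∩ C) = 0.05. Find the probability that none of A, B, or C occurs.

0.05

P(A ∩ C) = P(C)·P(A|C) = 0.40 × 0.375 = 0.15
P(B ∩ C) = P(C)·P(B|C) = 0.40 × 0.375 = 0.15
Inclusion–exclusion gives
P(A ∪ B ∪ C) = 0.55 + 0.40 + 0.40 − 0.15 − 0.15 − 0.15 + 0.05 = 0.95
P(none) = 1 − 0.95 = 0.05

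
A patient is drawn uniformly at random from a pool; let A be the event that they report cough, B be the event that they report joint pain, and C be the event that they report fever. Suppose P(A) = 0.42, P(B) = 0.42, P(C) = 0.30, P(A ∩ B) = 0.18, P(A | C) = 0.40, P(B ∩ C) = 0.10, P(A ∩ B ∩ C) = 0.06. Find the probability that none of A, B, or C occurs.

0.20

P(A ∩ C) = P(C)·P(A|C) = 0.30 × 0.40 = 0.12
By inclusion-exclusion,
P(A ∪ B ∪ C) = 0.42 + 0.42 + 0.30 − 0.18 − 0.12 − 0.10 + 0.06 = 0.80
P(none) = 1 − 0.80 = 0.20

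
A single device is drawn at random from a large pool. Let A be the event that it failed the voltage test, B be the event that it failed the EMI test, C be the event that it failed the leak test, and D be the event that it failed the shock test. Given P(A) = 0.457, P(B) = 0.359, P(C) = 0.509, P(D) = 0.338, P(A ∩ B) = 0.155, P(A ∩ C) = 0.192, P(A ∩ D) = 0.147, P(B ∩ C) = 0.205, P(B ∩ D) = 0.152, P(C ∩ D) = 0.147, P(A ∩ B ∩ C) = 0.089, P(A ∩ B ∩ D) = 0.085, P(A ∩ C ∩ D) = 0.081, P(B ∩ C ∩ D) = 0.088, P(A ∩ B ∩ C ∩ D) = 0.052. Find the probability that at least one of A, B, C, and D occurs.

0.956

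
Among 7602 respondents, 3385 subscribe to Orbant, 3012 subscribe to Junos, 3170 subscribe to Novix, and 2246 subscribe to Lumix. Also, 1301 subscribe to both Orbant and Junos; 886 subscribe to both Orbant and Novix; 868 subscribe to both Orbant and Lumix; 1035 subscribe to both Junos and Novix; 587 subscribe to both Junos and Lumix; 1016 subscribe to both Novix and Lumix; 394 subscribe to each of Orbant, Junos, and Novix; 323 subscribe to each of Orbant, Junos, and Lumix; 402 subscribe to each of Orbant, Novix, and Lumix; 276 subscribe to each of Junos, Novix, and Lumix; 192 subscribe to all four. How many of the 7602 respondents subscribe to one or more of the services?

7323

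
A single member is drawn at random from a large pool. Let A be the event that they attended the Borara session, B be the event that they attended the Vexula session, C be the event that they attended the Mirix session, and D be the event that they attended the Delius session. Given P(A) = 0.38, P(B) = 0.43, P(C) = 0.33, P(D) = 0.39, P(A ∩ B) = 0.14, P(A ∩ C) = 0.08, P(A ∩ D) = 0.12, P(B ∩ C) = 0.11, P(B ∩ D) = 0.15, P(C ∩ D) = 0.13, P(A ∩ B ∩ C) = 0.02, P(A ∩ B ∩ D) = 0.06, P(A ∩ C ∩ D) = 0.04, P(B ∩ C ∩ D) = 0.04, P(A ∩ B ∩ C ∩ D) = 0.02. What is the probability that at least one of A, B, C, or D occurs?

0.94

P(A ∪ B ∪ C ∪ D) = 0.38 + 0.43 + 0.33 + 0.39 − 0.14 − 0.08 − 0.12 − 0.11 − 0.15 − 0.13 + 0.02 + 0.06 + 0.04 + 0.04 − 0.02 = 0.94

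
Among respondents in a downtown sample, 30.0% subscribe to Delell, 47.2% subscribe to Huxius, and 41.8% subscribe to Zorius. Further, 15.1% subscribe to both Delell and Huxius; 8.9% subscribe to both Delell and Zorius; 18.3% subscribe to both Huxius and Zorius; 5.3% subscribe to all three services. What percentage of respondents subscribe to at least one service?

82.0%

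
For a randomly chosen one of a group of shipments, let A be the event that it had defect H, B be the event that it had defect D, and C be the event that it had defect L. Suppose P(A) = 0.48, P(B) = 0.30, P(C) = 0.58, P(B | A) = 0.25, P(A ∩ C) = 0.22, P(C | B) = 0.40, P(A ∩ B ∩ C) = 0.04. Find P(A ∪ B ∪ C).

P(A ∩ B) = P(A)·P(B|A) = 0.48 × 0.25 = 0.12
P(B ∩ C) = P(B)·P(C|B) = 0.30 × 0.40 = 0.12
P(A ∪ B ∪ C) = 0.48 + 0.30 + 0.58 − 0.12 − 0.22 − 0.12 + 0.04 = 0.94

0.94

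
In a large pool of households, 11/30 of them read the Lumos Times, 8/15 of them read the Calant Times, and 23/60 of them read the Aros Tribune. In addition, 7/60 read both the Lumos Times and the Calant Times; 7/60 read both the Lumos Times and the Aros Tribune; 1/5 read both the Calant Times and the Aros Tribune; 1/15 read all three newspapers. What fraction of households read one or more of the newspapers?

11/12

Inclusion–exclusion gives
P(union) = 11/30 + 8/15 + 23/60 − 7/60 − 7/60 − 1/5 + 1/15 = 11/12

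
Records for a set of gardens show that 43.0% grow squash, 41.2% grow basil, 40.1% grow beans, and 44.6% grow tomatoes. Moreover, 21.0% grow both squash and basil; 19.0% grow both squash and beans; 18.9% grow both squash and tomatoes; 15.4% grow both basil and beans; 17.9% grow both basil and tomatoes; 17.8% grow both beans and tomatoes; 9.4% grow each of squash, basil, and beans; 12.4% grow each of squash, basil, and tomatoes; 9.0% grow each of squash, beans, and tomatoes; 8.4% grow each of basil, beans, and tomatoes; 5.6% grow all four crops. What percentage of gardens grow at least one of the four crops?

92.5%

By inclusion–exclusion:
P(union) = 43.0 + 41.2 + 40.1 + 44.6 − 21.0 − 19.0 − 18.9 − 15.4 − 17.9 − 17.8 + 9.4 + 12.4 + 9.0 + 8.4 − 5.6 = 92.5%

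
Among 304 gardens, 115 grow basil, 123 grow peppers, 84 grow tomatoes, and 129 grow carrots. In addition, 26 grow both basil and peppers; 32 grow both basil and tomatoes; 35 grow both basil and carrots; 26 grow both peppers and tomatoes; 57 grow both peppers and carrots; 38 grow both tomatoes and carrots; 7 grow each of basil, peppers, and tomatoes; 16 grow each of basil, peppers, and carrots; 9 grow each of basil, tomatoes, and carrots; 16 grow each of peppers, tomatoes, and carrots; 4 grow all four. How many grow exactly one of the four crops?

151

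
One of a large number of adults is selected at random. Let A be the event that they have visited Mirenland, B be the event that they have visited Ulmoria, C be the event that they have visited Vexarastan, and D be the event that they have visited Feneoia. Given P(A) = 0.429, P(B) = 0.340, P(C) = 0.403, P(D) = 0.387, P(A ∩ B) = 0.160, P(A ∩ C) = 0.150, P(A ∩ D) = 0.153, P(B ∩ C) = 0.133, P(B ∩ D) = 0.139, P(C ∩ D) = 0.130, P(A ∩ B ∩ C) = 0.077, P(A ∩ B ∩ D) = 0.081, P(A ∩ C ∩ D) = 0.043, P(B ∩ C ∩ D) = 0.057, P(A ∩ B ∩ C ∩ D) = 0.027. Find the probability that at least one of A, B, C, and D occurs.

P(A ∪ B ∪ C ∪ D) = 0.429 + 0.340 + 0.403 + 0.387 − 0.160 − 0.150 − 0.153 − 0.133 − 0.139 − 0.130 + 0.077 + 0.081 + 0.043 + 0.057 − 0.027 = 0.925

0.925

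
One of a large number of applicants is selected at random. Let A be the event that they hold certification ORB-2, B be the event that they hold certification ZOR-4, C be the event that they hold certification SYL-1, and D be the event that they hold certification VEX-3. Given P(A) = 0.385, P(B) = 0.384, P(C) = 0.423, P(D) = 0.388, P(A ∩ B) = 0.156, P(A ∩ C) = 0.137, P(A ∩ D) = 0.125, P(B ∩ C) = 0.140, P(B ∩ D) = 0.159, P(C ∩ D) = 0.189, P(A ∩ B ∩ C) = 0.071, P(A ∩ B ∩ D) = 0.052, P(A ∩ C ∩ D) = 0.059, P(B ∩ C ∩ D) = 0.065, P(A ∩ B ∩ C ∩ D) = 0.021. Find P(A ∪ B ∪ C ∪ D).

0.900

By inclusion–exclusion:
P(A ∪ B ∪ C ∪ D) = 0.385 + 0.384 + 0.423 + 0.388 − 0.156 − 0.137 − 0.125 − 0.140 − 0.159 − 0.189 + 0.071 + 0.052 + 0.059 + 0.065 − 0.021 = 0.900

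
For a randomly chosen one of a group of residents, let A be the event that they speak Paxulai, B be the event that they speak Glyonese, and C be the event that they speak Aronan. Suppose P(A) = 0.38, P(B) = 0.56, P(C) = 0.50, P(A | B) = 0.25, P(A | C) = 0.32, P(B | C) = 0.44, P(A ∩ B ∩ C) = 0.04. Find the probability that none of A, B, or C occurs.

0.04

P(A ∩ B) = P(B)·P(A|B) = 0.56 × 0.25 = 0.14
P(A ∩ C) = P(C)·P(A|C) = 0.50 × 0.32 = 0.16
P(B ∩ C) = P(C)·P(B|C) = 0.50 × 0.44 = 0.22
Apply inclusion-exclusion:
P(A ∪ B ∪ C) = 0.38 + 0.56 + 0.50 − 0.14 − 0.16 − 0.22 + 0.04 = 0.96
P(none) = 1 − 0.96 = 0.04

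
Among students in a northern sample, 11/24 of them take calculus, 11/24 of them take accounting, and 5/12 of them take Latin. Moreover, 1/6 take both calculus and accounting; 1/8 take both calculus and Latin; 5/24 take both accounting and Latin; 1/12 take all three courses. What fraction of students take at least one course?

P(union) = 11/24 + 11/24 + 5/12 − 1/6 − 1/8 − 5/24 + 1/12 = 11/12

11/12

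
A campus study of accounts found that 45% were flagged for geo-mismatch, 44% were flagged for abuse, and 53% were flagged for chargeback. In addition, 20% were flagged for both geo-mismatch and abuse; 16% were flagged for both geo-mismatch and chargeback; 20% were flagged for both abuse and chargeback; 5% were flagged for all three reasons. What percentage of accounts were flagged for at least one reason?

91%

P(≥1) = 45 + 44 + 53 − 20 − 16 − 20 + 5 = 91%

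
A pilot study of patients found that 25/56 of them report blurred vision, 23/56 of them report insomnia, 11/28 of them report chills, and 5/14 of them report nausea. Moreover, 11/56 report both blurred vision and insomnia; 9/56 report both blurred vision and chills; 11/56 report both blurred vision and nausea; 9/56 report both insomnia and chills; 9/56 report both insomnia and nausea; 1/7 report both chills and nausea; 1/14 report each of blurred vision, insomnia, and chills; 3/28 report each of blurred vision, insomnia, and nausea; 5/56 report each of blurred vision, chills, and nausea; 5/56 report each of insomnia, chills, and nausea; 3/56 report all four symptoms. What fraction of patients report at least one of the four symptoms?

25/28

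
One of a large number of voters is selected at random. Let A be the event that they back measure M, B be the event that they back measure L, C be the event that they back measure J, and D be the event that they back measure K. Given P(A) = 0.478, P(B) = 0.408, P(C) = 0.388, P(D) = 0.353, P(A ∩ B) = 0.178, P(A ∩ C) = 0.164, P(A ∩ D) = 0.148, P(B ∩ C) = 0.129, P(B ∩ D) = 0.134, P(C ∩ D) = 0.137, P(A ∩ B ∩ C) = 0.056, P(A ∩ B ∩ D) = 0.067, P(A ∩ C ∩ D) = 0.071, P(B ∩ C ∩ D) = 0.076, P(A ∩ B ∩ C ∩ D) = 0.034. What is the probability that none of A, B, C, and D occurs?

0.027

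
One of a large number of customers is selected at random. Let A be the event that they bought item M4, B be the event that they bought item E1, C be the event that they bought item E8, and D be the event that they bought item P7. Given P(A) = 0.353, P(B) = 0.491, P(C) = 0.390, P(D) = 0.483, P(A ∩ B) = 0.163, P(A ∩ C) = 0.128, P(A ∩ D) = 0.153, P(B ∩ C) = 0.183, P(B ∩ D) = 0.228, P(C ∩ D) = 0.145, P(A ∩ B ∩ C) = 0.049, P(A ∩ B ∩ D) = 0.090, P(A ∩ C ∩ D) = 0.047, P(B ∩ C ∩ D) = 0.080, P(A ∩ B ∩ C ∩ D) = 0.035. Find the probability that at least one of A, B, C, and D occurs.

P(A ∪ B ∪ C ∪ D) = 0.353 + 0.491 + 0.390 + 0.483 − 0.163 − 0.128 − 0.153 − 0.183 − 0.228 − 0.145 + 0.049 + 0.090 + 0.047 + 0.080 − 0.035 = 0.948

0.948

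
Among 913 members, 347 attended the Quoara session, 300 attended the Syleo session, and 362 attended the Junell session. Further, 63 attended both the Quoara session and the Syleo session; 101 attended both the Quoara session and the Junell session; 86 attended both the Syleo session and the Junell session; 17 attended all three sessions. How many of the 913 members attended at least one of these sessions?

|union| = 347 + 300 + 362 − 63 − 101 − 86 + 17 = 776

776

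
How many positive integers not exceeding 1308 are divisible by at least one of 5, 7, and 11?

492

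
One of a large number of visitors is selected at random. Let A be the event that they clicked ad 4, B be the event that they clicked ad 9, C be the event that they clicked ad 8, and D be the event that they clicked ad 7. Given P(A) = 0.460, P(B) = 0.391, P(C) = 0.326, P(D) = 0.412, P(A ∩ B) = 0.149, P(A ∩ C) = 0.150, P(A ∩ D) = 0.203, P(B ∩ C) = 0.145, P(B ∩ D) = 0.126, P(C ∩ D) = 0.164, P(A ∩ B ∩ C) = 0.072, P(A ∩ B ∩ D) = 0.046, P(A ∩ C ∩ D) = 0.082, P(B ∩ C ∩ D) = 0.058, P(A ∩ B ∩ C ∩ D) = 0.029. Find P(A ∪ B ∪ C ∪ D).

P(A ∪ B ∪ C ∪ D) = 0.460 + 0.391 + 0.326 + 0.412 − 0.149 − 0.150 − 0.203 − 0.145 − 0.126 − 0.164 + 0.072 + 0.046 + 0.082 + 0.058 − 0.029 = 0.881

0.881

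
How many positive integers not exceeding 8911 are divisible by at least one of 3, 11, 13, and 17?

Inclusion–exclusion gives
2970 + 810 + 685 + 524 − 270 − 228 − 174 − 62 − 47 − 40 + 20 + 15 + 13 + 3 − 1 = 4218

4218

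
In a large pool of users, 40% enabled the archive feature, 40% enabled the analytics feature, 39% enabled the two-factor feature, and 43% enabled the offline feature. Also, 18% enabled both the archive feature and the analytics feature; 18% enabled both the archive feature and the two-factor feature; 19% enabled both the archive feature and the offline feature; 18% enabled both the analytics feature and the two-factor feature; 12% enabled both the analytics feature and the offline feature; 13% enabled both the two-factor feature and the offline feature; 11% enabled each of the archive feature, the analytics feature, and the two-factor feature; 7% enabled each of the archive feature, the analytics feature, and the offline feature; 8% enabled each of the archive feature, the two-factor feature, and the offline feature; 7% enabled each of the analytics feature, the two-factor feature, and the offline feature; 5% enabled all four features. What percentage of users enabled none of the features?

8%

P(≥1) = 40 + 40 + 39 + 43 − 18 − 18 − 19 − 18 − 12 − 13 + 11 + 7 + 8 + 7 − 5 = 92%
P(none) = 100% − 92% = 8%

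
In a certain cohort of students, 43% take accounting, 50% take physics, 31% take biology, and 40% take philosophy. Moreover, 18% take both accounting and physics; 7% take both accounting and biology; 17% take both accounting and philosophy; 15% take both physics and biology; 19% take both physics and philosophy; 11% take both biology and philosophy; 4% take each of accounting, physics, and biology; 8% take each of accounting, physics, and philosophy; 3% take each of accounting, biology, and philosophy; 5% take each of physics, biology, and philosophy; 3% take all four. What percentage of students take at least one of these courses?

Apply inclusion-exclusion:
P(at least one) = 43 + 50 + 31 + 40 − 18 − 7 − 17 − 15 − 19 − 11 + 4 + 8 + 3 + 5 − 3 = 94%

94%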